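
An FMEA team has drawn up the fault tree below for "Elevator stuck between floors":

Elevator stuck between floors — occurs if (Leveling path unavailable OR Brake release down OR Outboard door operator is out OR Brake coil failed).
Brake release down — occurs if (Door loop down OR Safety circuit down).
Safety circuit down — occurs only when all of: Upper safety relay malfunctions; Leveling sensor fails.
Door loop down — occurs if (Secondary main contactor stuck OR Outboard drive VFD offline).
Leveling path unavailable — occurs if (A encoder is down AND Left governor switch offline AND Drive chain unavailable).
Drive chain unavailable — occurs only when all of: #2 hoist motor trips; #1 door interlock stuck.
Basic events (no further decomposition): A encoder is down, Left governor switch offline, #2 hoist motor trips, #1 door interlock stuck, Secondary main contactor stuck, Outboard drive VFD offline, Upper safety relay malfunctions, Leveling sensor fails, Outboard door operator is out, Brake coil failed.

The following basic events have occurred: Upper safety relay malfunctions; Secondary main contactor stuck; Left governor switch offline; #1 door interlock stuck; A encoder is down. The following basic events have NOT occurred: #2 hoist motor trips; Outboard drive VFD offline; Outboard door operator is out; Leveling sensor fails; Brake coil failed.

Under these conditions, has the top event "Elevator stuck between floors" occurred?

Yes

Drive chain unavailable [AND]: #2 hoist motor trips=not, #1 door interlock stuck=occurs → not all inputs occur → does not occur.
Leveling path unavailable [AND]: A encoder is down=occurs, Left governor switch offline=occurs, Drive chain unavailable=not → not all inputs occur → does not occur.
Door loop down [OR]: Secondary main contactor stuck=occurs, Outboard drive VFD offline=not → at least one input occurs → occurs.
Safety circuit down [AND]: Upper safety relay malfunctions=occurs, Leveling sensor fails=not → not all inputs occur → does not occur.
Brake release down [OR]: Door loop down=occurs, Safety circuit down=not → at least one input occurs → occurs.
Elevator stuck between floors [OR]: Leveling path unavailable=not, Brake release down=occurs, Outboard door operator is out=not, Brake coil failed=not → at least one input occurs → occurs.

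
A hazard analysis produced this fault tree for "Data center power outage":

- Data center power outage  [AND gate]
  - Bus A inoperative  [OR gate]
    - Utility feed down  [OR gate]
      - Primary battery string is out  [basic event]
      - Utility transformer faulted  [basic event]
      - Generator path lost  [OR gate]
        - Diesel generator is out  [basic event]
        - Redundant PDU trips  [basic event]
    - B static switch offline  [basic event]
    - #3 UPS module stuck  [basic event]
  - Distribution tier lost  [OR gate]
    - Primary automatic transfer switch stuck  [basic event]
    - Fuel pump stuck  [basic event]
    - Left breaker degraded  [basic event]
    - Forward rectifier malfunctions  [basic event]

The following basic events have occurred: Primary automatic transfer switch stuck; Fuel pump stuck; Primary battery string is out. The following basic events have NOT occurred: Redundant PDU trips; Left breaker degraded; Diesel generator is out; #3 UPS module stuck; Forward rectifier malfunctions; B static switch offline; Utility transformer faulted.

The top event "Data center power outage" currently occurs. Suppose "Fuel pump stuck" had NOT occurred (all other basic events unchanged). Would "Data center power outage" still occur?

Yes

Counterfactual: set "Fuel pump stuck" to not occurred.
Generator path lost [OR]: Diesel generator is out=not, Redundant PDU trips=not → no input occurs → does not occur.
Utility feed down [OR]: Primary battery string is out=occurs, Utility transformer faulted=not, Generator path lost=not → at least one input occurs → occurs.
Bus A inoperative [OR]: Utility feed down=occurs, B static switch offline=not, #3 UPS module stuck=not → at least one input occurs → occurs.
Distribution tier lost [OR]: Primary automatic transfer switch stuck=occurs, Fuel pump stuck=not, Left breaker degraded=not, Forward rectifier malfunctions=not → at least one input occurs → occurs.
Data center power outage [AND]: Bus A inoperative=occurs, Distribution tier lost=occurs → all inputs occur → occurs.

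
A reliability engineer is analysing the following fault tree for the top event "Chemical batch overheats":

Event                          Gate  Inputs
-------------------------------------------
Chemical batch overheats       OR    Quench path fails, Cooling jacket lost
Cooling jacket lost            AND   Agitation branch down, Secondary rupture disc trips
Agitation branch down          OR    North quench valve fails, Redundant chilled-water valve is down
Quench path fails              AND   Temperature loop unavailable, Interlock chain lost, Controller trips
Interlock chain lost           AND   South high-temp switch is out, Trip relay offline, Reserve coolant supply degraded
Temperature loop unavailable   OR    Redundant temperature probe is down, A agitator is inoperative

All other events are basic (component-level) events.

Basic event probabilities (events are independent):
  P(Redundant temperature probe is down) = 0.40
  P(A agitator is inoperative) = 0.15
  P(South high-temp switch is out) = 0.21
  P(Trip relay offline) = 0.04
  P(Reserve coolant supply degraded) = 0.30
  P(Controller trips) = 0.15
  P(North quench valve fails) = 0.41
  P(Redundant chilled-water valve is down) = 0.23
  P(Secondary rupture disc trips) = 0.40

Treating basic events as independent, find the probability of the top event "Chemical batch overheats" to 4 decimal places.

P(Temperature loop unavailable) [OR] = 1 − (1−0.40) × (1−0.15) = 0.490000
P(Interlock chain lost) [AND] = 0.21 × 0.04 × 0.30 = 0.002520
P(Quench path fails) [AND] = 0.490000 × 0.002520 × 0.15 = 0.000185
P(Agitation branch down) [OR] = 1 − (1−0.41) × (1−0.23) = 0.545700
P(Cooling jacket lost) [AND] = 0.545700 × 0.40 = 0.218280
P(Chemical batch overheats) [OR] = 1 − (1−0.000185) × (1−0.218280) = 0.218425
Rounded to 4 decimal places: P(Chemical batch overheats) ≈ 0.2184.

0.2184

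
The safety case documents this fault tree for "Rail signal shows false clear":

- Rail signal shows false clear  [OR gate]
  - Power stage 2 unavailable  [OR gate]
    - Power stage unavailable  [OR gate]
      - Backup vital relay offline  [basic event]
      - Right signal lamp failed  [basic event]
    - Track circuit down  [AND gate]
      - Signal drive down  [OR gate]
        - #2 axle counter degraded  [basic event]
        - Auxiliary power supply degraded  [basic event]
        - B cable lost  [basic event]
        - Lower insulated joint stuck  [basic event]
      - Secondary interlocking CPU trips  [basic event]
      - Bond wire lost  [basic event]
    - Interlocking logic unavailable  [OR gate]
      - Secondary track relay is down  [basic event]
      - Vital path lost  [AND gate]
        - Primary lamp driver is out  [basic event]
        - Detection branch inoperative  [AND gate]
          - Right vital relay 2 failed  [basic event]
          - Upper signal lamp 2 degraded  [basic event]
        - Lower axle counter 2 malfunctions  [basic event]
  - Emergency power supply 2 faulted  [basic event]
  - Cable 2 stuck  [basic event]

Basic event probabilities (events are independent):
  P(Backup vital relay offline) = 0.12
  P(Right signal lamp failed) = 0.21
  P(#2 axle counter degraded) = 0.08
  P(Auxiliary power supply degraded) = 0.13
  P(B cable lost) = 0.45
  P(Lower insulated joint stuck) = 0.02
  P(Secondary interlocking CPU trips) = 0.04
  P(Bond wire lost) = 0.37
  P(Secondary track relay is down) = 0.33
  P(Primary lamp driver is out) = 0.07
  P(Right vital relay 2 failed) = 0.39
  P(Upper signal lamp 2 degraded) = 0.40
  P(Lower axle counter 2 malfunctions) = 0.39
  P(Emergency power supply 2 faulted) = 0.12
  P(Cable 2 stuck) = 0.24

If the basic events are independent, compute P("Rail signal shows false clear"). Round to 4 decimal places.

P(Power stage unavailable) [OR] = 1 − (1−0.12) × (1−0.21) = 0.304800
P(Signal drive down) [OR] = 1 − (1−0.08) × (1−0.13) × (1−0.45) × (1−0.02) = 0.568584
P(Track circuit down) [AND] = 0.568584 × 0.04 × 0.37 = 0.008415
P(Detection branch inoperative) [AND] = 0.39 × 0.40 = 0.156000
P(Vital path lost) [AND] = 0.07 × 0.156000 × 0.39 = 0.004259
P(Interlocking logic unavailable) [OR] = 1 − (1−0.33) × (1−0.004259) = 0.332854
P(Power stage 2 unavailable) [OR] = 1 − (1−0.304800) × (1−0.008415) × (1−0.332854) = 0.540103
P(Rail signal shows false clear) [OR] = 1 − (1−0.540103) × (1−0.12) × (1−0.24) = 0.692421
Rounded to 4 decimal places: P(Rail signal shows false clear) ≈ 0.6924.

0.6924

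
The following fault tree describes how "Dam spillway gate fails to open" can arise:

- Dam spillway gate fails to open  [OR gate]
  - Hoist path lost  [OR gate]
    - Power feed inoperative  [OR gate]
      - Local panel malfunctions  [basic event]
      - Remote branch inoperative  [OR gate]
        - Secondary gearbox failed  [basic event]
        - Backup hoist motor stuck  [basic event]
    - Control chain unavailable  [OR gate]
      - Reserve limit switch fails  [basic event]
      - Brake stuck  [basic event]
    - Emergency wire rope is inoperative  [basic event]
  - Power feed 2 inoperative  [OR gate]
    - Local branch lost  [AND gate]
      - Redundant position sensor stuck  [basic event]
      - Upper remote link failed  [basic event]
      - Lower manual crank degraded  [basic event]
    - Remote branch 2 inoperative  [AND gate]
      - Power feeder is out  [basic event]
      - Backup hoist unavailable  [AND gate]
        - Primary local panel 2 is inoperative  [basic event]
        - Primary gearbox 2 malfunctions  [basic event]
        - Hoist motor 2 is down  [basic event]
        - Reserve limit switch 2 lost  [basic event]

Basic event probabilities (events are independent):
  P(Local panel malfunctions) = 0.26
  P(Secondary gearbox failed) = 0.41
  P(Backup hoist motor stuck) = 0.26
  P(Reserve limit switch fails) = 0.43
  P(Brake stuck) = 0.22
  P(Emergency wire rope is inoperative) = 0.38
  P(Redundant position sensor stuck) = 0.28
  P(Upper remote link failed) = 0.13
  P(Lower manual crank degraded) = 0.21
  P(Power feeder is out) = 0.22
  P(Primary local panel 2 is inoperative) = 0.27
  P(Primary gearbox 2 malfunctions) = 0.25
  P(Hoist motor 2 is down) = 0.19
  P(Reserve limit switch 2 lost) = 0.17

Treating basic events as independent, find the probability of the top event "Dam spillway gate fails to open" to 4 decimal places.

0.9117

P(Remote branch inoperative) [OR] = 1 − (1−0.41) × (1−0.26) = 0.563400
P(Power feed inoperative) [OR] = 1 − (1−0.26) × (1−0.563400) = 0.676916
P(Control chain unavailable) [OR] = 1 − (1−0.43) × (1−0.22) = 0.555400
P(Hoist path lost) [OR] = 1 − (1−0.676916) × (1−0.555400) × (1−0.38) = 0.910941
P(Local branch lost) [AND] = 0.28 × 0.13 × 0.21 = 0.007644
P(Backup hoist unavailable) [AND] = 0.27 × 0.25 × 0.19 × 0.17 = 0.002180
P(Remote branch 2 inoperative) [AND] = 0.22 × 0.002180 = 0.000480
P(Power feed 2 inoperative) [OR] = 1 − (1−0.007644) × (1−0.000480) = 0.008120
P(Dam spillway gate fails to open) [OR] = 1 − (1−0.910941) × (1−0.008120) = 0.911664
Rounded to 4 decimal places: P(Dam spillway gate fails to open) ≈ 0.9117.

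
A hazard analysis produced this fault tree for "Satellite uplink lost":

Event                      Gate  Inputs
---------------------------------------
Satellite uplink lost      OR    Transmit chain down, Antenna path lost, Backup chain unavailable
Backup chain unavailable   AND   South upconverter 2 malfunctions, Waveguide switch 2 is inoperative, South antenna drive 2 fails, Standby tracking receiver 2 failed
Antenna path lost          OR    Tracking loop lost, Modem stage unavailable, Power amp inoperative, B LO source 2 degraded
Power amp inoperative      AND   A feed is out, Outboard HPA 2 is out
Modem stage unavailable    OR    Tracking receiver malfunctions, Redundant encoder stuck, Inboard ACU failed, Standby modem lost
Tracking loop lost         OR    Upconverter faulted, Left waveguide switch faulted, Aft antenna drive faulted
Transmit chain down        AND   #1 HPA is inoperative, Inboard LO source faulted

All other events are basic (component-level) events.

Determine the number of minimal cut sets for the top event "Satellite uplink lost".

11

Transmit chain down [AND]: one cut set from each child combined → 1 × 1 = 1 cut set(s).
Tracking loop lost [OR]: union of children's cut sets → 3 cut set(s).
Modem stage unavailable [OR]: union of children's cut sets → 4 cut set(s).
Power amp inoperative [AND]: one cut set from each child combined → 1 × 1 = 1 cut set(s).
Antenna path lost [OR]: union of children's cut sets → 9 cut set(s).
Backup chain unavailable [AND]: one cut set from each child combined → 1 × 1 × 1 × 1 = 1 cut set(s).
Satellite uplink lost [OR]: union of children's cut sets → 11 cut set(s).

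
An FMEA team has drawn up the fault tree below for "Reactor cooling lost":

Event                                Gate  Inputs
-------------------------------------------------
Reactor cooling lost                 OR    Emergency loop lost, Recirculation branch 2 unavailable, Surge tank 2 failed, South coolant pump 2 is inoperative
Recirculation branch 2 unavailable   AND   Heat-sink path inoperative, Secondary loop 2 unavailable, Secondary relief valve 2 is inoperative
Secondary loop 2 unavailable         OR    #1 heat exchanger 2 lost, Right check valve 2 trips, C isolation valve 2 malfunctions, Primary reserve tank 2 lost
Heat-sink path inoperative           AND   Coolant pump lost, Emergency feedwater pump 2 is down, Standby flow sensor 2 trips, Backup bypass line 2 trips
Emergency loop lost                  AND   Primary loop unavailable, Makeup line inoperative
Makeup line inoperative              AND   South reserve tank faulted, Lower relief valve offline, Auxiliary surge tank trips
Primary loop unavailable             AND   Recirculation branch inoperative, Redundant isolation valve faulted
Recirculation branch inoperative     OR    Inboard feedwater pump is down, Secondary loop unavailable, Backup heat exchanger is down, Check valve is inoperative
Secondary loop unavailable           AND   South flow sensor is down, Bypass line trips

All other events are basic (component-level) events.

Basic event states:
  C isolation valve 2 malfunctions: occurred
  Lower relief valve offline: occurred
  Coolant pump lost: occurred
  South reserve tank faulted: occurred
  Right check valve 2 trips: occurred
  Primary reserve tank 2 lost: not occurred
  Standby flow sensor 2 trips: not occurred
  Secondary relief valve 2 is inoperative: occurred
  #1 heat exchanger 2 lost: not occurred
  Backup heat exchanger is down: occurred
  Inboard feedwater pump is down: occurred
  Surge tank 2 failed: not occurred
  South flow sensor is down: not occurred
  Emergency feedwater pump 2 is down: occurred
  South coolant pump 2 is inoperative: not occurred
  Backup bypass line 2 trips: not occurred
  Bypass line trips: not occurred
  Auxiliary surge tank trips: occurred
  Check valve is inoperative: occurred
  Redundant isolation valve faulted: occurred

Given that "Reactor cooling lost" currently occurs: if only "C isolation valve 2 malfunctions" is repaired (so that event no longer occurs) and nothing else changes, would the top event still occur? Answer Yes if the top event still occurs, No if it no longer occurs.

Yes

Counterfactual: set "C isolation valve 2 malfunctions" to not occurred.
Secondary loop unavailable [AND]: South flow sensor is down=not, Bypass line trips=not → not all inputs occur → does not occur.
Recirculation branch inoperative [OR]: Inboard feedwater pump is down=occurs, Secondary loop unavailable=not, Backup heat exchanger is down=occurs, Check valve is inoperative=occurs → at least one input occurs → occurs.
Primary loop unavailable [AND]: Recirculation branch inoperative=occurs, Redundant isolation valve faulted=occurs → all inputs occur → occurs.
Makeup line inoperative [AND]: South reserve tank faulted=occurs, Lower relief valve offline=occurs, Auxiliary surge tank trips=occurs → all inputs occur → occurs.
Emergency loop lost [AND]: Primary loop unavailable=occurs, Makeup line inoperative=occurs → all inputs occur → occurs.
Heat-sink path inoperative [AND]: Coolant pump lost=occurs, Emergency feedwater pump 2 is down=occurs, Standby flow sensor 2 trips=not, Backup bypass line 2 trips=not → not all inputs occur → does not occur.
Secondary loop 2 unavailable [OR]: #1 heat exchanger 2 lost=not, Right check valve 2 trips=occurs, C isolation valve 2 malfunctions=not, Primary reserve tank 2 lost=not → at least one input occurs → occurs.
Recirculation branch 2 unavailable [AND]: Heat-sink path inoperative=not, Secondary loop 2 unavailable=occurs, Secondary relief valve 2 is inoperative=occurs → not all inputs occur → does not occur.
Reactor cooling lost [OR]: Emergency loop lost=occurs, Recirculation branch 2 unavailable=not, Surge tank 2 failed=not, South coolant pump 2 is inoperative=not → at least one input occurs → occurs.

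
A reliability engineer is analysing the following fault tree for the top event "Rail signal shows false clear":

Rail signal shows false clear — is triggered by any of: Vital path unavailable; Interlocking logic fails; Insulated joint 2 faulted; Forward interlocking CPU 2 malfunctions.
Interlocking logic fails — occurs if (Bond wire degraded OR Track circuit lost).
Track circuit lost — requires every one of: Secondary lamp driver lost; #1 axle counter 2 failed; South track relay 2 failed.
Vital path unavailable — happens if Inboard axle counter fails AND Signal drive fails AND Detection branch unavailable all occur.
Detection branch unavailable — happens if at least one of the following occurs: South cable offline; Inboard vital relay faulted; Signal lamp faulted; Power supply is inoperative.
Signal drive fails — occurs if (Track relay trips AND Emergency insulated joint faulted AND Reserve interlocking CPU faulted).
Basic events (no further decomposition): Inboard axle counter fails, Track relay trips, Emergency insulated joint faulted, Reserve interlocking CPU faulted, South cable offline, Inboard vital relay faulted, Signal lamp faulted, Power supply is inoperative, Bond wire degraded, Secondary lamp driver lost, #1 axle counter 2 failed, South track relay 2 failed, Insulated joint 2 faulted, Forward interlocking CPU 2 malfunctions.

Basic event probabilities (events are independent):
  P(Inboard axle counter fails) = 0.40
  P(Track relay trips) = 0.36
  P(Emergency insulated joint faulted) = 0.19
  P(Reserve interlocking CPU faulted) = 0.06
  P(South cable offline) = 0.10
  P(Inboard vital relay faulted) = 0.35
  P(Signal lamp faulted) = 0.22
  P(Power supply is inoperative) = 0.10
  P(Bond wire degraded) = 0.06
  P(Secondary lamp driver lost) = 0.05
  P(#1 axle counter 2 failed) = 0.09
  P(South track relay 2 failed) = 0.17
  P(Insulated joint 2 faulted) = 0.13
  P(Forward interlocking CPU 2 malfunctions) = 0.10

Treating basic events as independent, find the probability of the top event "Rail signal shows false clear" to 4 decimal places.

0.2653

P(Signal drive fails) [AND] = 0.36 × 0.19 × 0.06 = 0.004104
P(Detection branch unavailable) [OR] = 1 − (1−0.10) × (1−0.35) × (1−0.22) × (1−0.10) = 0.589330
P(Vital path unavailable) [AND] = 0.40 × 0.004104 × 0.589330 = 0.000967
P(Track circuit lost) [AND] = 0.05 × 0.09 × 0.17 = 0.000765
P(Interlocking logic fails) [OR] = 1 − (1−0.06) × (1−0.000765) = 0.060719
P(Rail signal shows false clear) [OR] = 1 − (1−0.000967) × (1−0.060719) × (1−0.13) × (1−0.10) = 0.265254
Rounded to 4 decimal places: P(Rail signal shows false clear) ≈ 0.2653.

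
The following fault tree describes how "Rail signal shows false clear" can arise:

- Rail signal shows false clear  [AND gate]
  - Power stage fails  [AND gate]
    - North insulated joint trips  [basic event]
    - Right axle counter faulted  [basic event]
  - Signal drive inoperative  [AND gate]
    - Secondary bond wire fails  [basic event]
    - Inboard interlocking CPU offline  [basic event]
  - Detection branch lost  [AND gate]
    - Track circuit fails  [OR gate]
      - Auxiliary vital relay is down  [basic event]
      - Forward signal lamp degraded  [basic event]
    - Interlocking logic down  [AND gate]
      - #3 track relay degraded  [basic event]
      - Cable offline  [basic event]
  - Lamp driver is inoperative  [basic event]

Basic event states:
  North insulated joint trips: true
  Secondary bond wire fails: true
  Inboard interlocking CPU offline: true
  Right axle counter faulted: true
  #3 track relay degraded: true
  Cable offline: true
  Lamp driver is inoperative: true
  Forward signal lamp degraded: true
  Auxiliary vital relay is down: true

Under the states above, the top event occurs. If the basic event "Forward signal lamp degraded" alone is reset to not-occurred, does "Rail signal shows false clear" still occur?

Counterfactual: set "Forward signal lamp degraded" to not occurred.
Power stage fails [AND]: North insulated joint trips=occurs, Right axle counter faulted=occurs → all inputs occur → occurs.
Signal drive inoperative [AND]: Secondary bond wire fails=occurs, Inboard interlocking CPU offline=occurs → all inputs occur → occurs.
Track circuit fails [OR]: Auxiliary vital relay is down=occurs, Forward signal lamp degraded=not → at least one input occurs → occurs.
Interlocking logic down [AND]: #3 track relay degraded=occurs, Cable offline=occurs → all inputs occur → occurs.
Detection branch lost [AND]: Track circuit fails=occurs, Interlocking logic down=occurs → all inputs occur → occurs.
Rail signal shows false clear [AND]: Power stage fails=occurs, Signal drive inoperative=occurs, Detection branch lost=occurs, Lamp driver is inoperative=occurs → all inputs occur → occurs.

Yes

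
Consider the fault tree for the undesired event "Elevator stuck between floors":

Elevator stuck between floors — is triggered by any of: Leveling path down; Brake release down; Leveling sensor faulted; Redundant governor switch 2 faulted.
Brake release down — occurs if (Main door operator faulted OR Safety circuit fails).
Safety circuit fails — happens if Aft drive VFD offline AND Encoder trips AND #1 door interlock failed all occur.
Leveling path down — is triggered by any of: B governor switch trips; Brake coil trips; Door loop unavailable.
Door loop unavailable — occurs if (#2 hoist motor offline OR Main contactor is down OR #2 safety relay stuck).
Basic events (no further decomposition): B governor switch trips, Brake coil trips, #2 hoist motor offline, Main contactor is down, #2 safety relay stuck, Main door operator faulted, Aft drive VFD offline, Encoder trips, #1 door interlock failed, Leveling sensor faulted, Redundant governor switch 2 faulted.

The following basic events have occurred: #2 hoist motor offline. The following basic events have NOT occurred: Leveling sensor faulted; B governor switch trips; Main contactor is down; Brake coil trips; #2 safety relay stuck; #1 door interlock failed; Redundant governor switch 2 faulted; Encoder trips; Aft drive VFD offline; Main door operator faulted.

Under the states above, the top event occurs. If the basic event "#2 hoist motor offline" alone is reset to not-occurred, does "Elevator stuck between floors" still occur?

No

Counterfactual: set "#2 hoist motor offline" to not occurred.
Door loop unavailable [OR]: #2 hoist motor offline=not, Main contactor is down=not, #2 safety relay stuck=not → no input occurs → does not occur.
Leveling path down [OR]: B governor switch trips=not, Brake coil trips=not, Door loop unavailable=not → no input occurs → does not occur.
Safety circuit fails [AND]: Aft drive VFD offline=not, Encoder trips=not, #1 door interlock failed=not → not all inputs occur → does not occur.
Brake release down [OR]: Main door operator faulted=not, Safety circuit fails=not → no input occurs → does not occur.
Elevator stuck between floors [OR]: Leveling path down=not, Brake release down=not, Leveling sensor faulted=not, Redundant governor switch 2 faulted=not → no input occurs → does not occur.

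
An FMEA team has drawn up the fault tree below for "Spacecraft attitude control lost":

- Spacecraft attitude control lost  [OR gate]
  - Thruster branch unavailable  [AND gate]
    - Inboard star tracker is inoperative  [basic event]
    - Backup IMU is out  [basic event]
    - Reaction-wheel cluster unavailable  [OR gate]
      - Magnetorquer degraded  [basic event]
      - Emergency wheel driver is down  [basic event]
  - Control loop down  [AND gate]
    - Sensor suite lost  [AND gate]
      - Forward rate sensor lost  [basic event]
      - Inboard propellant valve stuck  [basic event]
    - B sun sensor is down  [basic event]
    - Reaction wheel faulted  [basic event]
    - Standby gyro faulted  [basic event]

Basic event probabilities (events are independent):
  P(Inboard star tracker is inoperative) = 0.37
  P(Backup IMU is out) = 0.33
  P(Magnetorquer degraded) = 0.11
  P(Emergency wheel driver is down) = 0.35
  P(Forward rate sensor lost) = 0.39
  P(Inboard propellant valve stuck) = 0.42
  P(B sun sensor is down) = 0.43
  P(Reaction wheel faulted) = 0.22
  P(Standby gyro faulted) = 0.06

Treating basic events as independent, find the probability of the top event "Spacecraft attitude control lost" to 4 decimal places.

0.0523

P(Reaction-wheel cluster unavailable) [OR] = 1 − (1−0.11) × (1−0.35) = 0.421500
P(Thruster branch unavailable) [AND] = 0.37 × 0.33 × 0.421500 = 0.051465
P(Sensor suite lost) [AND] = 0.39 × 0.42 = 0.163800
P(Control loop down) [AND] = 0.163800 × 0.43 × 0.22 × 0.06 = 0.000930
P(Spacecraft attitude control lost) [OR] = 1 − (1−0.051465) × (1−0.000930) = 0.052347
Rounded to 4 decimal places: P(Spacecraft attitude control lost) ≈ 0.0523.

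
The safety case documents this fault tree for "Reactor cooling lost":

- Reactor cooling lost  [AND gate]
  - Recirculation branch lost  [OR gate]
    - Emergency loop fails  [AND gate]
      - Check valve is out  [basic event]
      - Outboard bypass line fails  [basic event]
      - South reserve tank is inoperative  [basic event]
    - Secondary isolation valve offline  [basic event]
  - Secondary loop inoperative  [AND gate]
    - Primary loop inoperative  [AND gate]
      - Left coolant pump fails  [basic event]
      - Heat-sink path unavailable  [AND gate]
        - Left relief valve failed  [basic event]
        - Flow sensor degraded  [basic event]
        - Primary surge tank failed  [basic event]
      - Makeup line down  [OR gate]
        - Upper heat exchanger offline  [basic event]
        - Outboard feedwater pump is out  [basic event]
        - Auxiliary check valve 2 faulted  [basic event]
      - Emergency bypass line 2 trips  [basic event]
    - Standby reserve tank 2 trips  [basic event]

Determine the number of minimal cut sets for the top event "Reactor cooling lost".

6

Emergency loop fails [AND]: one cut set from each child combined → 1 × 1 × 1 = 1 cut set(s).
Recirculation branch lost [OR]: union of children's cut sets → 2 cut set(s).
Heat-sink path unavailable [AND]: one cut set from each child combined → 1 × 1 × 1 = 1 cut set(s).
Makeup line down [OR]: union of children's cut sets → 3 cut set(s).
Primary loop inoperative [AND]: one cut set from each child combined → 1 × 1 × 3 × 1 = 3 cut set(s).
Secondary loop inoperative [AND]: one cut set from each child combined → 3 × 1 = 3 cut set(s).
Reactor cooling lost [AND]: one cut set from each child combined → 2 × 3 = 6 cut set(s).
Minimal cut sets: {Check valve is out, Emergency bypass line 2 trips, Flow sensor degraded, Left coolant pump fails, Left relief valve failed, Outboard bypass line fails, Primary surge tank failed, South reserve tank is inoperative, Standby reserve tank 2 trips, Upper heat exchanger offline}; {Check valve is out, Emergency bypass line 2 trips, Flow sensor degraded, Left coolant pump fails, Left relief valve failed, Outboard bypass line fails, Outboard feedwater pump is out, Primary surge tank failed, South reserve tank is inoperative, Standby reserve tank 2 trips}; {Auxiliary check valve 2 faulted, Check valve is out, Emergency bypass line 2 trips, Flow sensor degraded, Left coolant pump fails, Left relief valve failed, Outboard bypass line fails, Primary surge tank failed, South reserve tank is inoperative, Standby reserve tank 2 trips}; {Emergency bypass line 2 trips, Flow sensor degraded, Left coolant pump fails, Left relief valve failed, Primary surge tank failed, Secondary isolation valve offline, Standby reserve tank 2 trips, Upper heat exchanger offline}; {Emergency bypass line 2 trips, Flow sensor degraded, Left coolant pump fails, Left relief valve failed, Outboard feedwater pump is out, Primary surge tank failed, Secondary isolation valve offline, Standby reserve tank 2 trips}; {Auxiliary check valve 2 faulted, Emergency bypass line 2 trips, Flow sensor degraded, Left coolant pump fails, Left relief valve failed, Primary surge tank failed, Secondary isolation valve offline, Standby reserve tank 2 trips}.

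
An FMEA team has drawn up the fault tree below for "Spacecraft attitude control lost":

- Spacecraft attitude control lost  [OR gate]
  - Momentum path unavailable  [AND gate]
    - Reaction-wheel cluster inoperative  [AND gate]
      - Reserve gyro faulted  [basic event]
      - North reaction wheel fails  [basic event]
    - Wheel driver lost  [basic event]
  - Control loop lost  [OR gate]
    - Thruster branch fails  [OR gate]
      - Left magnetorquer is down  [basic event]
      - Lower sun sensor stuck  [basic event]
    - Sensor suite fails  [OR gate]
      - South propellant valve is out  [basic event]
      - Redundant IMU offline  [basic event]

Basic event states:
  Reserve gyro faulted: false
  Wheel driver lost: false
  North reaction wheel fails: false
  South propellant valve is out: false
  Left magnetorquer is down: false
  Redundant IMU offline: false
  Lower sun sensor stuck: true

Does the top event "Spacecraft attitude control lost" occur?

Reaction-wheel cluster inoperative [AND]: Reserve gyro faulted=not, North reaction wheel fails=not → not all inputs occur → does not occur.
Momentum path unavailable [AND]: Reaction-wheel cluster inoperative=not, Wheel driver lost=not → not all inputs occur → does not occur.
Thruster branch fails [OR]: Left magnetorquer is down=not, Lower sun sensor stuck=occurs → at least one input occurs → occurs.
Sensor suite fails [OR]: South propellant valve is out=not, Redundant IMU offline=not → no input occurs → does not occur.
Control loop lost [OR]: Thruster branch fails=occurs, Sensor suite fails=not → at least one input occurs → occurs.
Spacecraft attitude control lost [OR]: Momentum path unavailable=not, Control loop lost=occurs → at least one input occurs → occurs.

Yes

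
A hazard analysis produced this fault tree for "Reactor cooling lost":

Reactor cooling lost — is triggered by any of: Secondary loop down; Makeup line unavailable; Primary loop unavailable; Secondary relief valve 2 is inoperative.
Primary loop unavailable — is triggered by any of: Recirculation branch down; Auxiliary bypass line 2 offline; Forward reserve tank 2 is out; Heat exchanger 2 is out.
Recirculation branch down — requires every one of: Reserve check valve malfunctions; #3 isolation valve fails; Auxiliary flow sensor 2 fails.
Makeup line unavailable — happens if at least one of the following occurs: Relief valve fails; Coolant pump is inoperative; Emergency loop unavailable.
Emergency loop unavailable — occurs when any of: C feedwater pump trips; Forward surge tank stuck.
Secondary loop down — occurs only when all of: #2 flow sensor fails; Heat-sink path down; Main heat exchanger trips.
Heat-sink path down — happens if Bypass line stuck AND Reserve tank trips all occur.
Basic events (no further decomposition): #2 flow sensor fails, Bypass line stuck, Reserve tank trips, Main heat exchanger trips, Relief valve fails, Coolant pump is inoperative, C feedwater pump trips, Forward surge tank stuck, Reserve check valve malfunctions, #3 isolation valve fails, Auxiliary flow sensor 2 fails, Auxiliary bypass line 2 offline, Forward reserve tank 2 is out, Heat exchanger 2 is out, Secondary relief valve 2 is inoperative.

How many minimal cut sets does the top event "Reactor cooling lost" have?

10

Heat-sink path down [AND]: one cut set from each child combined → 1 × 1 = 1 cut set(s).
Secondary loop down [AND]: one cut set from each child combined → 1 × 1 × 1 = 1 cut set(s).
Emergency loop unavailable [OR]: union of children's cut sets → 2 cut set(s).
Makeup line unavailable [OR]: union of children's cut sets → 4 cut set(s).
Recirculation branch down [AND]: one cut set from each child combined → 1 × 1 × 1 = 1 cut set(s).
Primary loop unavailable [OR]: union of children's cut sets → 4 cut set(s).
Reactor cooling lost [OR]: union of children's cut sets → 10 cut set(s).
Minimal cut sets: {#2 flow sensor fails, Bypass line stuck, Main heat exchanger trips, Reserve tank trips}; {Relief valve fails}; {Coolant pump is inoperative}; {C feedwater pump trips}; {Forward surge tank stuck}; {#3 isolation valve fails, Auxiliary flow sensor 2 fails, Reserve check valve malfunctions}; {Auxiliary bypass line 2 offline}; {Forward reserve tank 2 is out}; {Heat exchanger 2 is out}; {Secondary relief valve 2 is inoperative}.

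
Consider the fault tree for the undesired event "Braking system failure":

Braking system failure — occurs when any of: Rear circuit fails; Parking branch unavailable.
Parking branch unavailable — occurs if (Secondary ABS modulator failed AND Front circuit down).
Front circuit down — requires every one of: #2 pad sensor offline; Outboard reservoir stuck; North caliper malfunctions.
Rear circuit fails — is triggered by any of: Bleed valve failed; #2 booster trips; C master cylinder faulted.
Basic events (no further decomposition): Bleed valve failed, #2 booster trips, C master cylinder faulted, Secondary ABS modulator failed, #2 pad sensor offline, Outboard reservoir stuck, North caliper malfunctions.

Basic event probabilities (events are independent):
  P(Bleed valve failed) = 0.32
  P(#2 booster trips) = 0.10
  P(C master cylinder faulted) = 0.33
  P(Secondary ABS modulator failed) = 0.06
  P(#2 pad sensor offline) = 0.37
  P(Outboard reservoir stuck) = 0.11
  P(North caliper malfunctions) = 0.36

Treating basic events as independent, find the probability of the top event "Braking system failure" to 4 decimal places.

P(Rear circuit fails) [OR] = 1 − (1−0.32) × (1−0.10) × (1−0.33) = 0.589960
P(Front circuit down) [AND] = 0.37 × 0.11 × 0.36 = 0.014652
P(Parking branch unavailable) [AND] = 0.06 × 0.014652 = 0.000879
P(Braking system failure) [OR] = 1 − (1−0.589960) × (1−0.000879) = 0.590320
Rounded to 4 decimal places: P(Braking system failure) ≈ 0.5903.

0.5903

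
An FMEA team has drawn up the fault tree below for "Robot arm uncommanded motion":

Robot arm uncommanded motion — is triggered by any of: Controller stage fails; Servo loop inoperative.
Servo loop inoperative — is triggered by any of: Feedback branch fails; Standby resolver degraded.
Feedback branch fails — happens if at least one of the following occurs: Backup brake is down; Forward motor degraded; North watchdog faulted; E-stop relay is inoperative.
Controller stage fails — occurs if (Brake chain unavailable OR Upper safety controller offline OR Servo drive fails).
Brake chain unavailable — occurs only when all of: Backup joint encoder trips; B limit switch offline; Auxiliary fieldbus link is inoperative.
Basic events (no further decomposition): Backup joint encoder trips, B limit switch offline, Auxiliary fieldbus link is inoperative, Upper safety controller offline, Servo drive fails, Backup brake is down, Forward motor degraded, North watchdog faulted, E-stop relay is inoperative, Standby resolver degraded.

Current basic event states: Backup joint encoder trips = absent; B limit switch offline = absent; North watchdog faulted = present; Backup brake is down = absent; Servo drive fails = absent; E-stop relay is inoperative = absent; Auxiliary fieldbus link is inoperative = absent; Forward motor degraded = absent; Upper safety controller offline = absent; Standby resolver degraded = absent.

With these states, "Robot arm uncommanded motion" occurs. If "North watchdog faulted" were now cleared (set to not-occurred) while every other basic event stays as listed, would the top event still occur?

No

Counterfactual: set "North watchdog faulted" to not occurred.
Brake chain unavailable [AND]: Backup joint encoder trips=not, B limit switch offline=not, Auxiliary fieldbus link is inoperative=not → not all inputs occur → does not occur.
Controller stage fails [OR]: Brake chain unavailable=not, Upper safety controller offline=not, Servo drive fails=not → no input occurs → does not occur.
Feedback branch fails [OR]: Backup brake is down=not, Forward motor degraded=not, North watchdog faulted=not, E-stop relay is inoperative=not → no input occurs → does not occur.
Servo loop inoperative [OR]: Feedback branch fails=not, Standby resolver degraded=not → no input occurs → does not occur.
Robot arm uncommanded motion [OR]: Controller stage fails=not, Servo loop inoperative=not → no input occurs → does not occur.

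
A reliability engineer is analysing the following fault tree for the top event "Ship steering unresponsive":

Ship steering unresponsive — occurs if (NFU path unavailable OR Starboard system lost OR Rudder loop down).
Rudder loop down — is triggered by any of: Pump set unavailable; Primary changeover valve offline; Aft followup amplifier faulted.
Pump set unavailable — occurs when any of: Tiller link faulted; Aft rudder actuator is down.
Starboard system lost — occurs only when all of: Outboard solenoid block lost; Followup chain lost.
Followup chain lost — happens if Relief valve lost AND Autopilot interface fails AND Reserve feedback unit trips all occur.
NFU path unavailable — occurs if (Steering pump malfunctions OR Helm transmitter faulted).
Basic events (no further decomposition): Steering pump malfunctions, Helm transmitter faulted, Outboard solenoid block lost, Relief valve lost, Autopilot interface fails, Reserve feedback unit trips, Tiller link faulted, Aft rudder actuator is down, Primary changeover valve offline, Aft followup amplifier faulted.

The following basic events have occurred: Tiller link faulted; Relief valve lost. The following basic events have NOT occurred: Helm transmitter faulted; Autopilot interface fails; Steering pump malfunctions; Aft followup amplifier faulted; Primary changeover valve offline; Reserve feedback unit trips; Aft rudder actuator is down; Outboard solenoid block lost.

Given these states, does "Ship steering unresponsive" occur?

Yes

NFU path unavailable [OR]: Steering pump malfunctions=not, Helm transmitter faulted=not → no input occurs → does not occur.
Followup chain lost [AND]: Relief valve lost=occurs, Autopilot interface fails=not, Reserve feedback unit trips=not → not all inputs occur → does not occur.
Starboard system lost [AND]: Outboard solenoid block lost=not, Followup chain lost=not → not all inputs occur → does not occur.
Pump set unavailable [OR]: Tiller link faulted=occurs, Aft rudder actuator is down=not → at least one input occurs → occurs.
Rudder loop down [OR]: Pump set unavailable=occurs, Primary changeover valve offline=not, Aft followup amplifier faulted=not → at least one input occurs → occurs.
Ship steering unresponsive [OR]: NFU path unavailable=not, Starboard system lost=not, Rudder loop down=occurs → at least one input occurs → occurs.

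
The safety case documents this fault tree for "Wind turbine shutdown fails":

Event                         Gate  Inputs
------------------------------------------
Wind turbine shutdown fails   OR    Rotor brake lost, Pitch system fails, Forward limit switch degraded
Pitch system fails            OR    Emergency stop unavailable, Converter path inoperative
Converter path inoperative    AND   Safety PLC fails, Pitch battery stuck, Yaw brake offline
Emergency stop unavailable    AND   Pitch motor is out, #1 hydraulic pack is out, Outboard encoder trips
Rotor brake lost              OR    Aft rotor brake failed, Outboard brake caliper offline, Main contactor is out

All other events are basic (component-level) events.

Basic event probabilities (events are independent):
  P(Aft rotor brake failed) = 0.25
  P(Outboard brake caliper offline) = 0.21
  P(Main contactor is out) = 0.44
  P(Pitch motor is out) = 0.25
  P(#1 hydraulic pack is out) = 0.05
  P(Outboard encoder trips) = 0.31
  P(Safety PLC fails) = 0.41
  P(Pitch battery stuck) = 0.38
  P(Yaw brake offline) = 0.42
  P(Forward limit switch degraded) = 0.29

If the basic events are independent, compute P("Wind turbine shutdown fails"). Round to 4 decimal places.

0.7807

P(Rotor brake lost) [OR] = 1 − (1−0.25) × (1−0.21) × (1−0.44) = 0.668200
P(Emergency stop unavailable) [AND] = 0.25 × 0.05 × 0.31 = 0.003875
P(Converter path inoperative) [AND] = 0.41 × 0.38 × 0.42 = 0.065436
P(Pitch system fails) [OR] = 1 − (1−0.003875) × (1−0.065436) = 0.069057
P(Wind turbine shutdown fails) [OR] = 1 − (1−0.668200) × (1−0.069057) × (1−0.29) = 0.780690
Rounded to 4 decimal places: P(Wind turbine shutdown fails) ≈ 0.7807.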